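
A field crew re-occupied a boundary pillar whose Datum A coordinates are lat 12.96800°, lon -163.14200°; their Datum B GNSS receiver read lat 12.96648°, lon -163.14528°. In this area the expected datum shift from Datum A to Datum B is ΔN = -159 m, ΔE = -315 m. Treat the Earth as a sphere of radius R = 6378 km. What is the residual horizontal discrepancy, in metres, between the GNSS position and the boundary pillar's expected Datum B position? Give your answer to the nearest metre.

42 m

Observed coordinate differences: Δφ = -0.00152°, Δλ = -0.00328°.
Converting to metres (1° lat = 111317 m, cos φ = 0.974496): observed ΔN = -169.2 m, observed ΔE = -355.8 m.
Subtracting the expected shift leaves a residual of -169.2 − (-159) = -10.2 m north and -355.8 − (-315) = -40.8 m east.
Residual distance = √((-10.2)² + (-40.8)²) = 42.1 m.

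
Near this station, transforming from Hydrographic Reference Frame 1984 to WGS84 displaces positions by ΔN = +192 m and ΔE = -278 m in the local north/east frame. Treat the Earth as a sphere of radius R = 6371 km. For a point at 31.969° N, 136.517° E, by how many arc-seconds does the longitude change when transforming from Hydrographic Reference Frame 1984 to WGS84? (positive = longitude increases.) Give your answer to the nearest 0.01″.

At latitude 31.969°, cos φ = 0.848335.
One radian of longitude at latitude φ spans R cos φ, so Δλ = ΔE / (R cos φ) = -278.0 / (6371000 × 0.848335) = -5.1436e-05 rad = -10.610″.

Δλ = -10.61″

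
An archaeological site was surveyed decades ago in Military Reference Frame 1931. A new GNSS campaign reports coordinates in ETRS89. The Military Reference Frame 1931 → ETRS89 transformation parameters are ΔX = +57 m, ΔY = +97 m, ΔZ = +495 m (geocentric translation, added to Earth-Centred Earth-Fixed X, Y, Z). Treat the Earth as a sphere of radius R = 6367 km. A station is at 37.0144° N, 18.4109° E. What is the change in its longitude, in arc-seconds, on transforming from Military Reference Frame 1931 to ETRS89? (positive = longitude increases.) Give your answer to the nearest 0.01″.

Δλ = 3.00″

sin φ = 0.602016, cos φ = 0.798484, sin λ = 0.315830, cos λ = 0.948816.
East component: ΔE = −sin λ·ΔX + cos λ·ΔY = −(0.315830)(57) + (0.948816)(97) = 74.03 m.
1° of latitude spans πR/180 = 111125 m; at latitude φ, 1° of longitude spans that × cos φ = 88731.7 m, so Δλ = 74.03 / 88731.7 × 3600 = 3.004″.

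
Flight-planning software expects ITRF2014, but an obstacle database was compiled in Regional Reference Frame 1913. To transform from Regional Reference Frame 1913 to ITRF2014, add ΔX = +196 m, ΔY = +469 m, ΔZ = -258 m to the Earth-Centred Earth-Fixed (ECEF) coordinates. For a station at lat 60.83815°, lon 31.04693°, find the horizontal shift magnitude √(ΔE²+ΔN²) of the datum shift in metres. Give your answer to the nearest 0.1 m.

569.5 m

At φ = 60.83815°, λ = 31.04693°: sin φ = 0.873247, cos φ = 0.487278, sin λ = 0.515740, cos λ = 0.856745.
ΔE = −sin λ·ΔX + cos λ·ΔY = −(0.515740)·(196) + (0.856745)·(469) = 300.73 m.
ΔN = −sin φ cos λ·ΔX − sin φ sin λ·ΔY + cos φ·ΔZ = −(0.873247)(0.856745)(196) − (0.873247)(0.515740)(469) + (0.487278)(-258) = -483.58 m.
Horizontal magnitude = √(ΔE² + ΔN²) = √(300.73² + (-483.58)²) = 569.46 m.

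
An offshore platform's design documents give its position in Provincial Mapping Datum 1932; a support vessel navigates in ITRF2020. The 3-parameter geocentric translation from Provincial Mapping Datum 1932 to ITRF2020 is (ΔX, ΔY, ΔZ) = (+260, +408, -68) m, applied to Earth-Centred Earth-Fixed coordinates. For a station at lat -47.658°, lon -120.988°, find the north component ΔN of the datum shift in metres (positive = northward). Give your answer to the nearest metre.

At φ = -47.658°, λ = -120.988°: sin φ = -0.739138, cos φ = 0.673555, sin λ = -0.857275, cos λ = -0.514859.
ΔN = −sin φ cos λ·ΔX − sin φ sin λ·ΔY + cos φ·ΔZ = −(-0.739138)(-0.514859)(260) − (-0.739138)(-0.857275)(408) + (0.673555)(-68) = -403.27 m.

ΔN = -403 m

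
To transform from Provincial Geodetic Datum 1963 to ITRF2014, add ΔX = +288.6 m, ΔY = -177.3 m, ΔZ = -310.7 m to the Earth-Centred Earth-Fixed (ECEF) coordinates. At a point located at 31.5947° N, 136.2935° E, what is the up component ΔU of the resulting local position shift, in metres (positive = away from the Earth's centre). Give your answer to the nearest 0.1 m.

ΔU = -444.8 m

The local up (radial) axis is (cos φ cos λ, cos φ sin λ, sin φ), giving ΔU = -177.702 − 104.349 − 162.778 = -444.83 m.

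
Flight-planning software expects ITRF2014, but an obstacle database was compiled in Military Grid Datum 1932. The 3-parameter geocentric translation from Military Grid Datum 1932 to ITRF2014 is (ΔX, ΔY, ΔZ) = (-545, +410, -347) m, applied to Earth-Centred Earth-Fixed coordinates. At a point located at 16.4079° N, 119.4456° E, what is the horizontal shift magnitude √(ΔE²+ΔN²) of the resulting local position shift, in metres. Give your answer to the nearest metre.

At φ = 16.4079°, λ = 119.4456°: sin φ = 0.282474, cos φ = 0.959275, sin λ = 0.870823, cos λ = -0.491597.
ΔE = −sin λ·ΔX + cos λ·ΔY = −(0.870823)·(-545) + (-0.491597)·(410) = 273.04 m.
ΔN = −sin φ cos λ·ΔX − sin φ sin λ·ΔY + cos φ·ΔZ = −(0.282474)(-0.491597)(-545) − (0.282474)(0.870823)(410) + (0.959275)(-347) = -509.40 m.
Horizontal magnitude = √(ΔE² + ΔN²) = √(273.04² + (-509.40)²) = 577.97 m.

578 m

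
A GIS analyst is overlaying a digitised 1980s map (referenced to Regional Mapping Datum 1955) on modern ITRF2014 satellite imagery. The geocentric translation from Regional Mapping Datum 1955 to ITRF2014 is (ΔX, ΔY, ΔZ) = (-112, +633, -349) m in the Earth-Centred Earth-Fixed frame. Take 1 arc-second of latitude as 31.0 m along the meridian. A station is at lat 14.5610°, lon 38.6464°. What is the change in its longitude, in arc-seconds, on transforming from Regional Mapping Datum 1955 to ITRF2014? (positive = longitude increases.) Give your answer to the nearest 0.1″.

sin φ = 0.251411, cos φ = 0.967881, sin λ = 0.624512, cos λ = 0.781015.
East component: ΔE = −sin λ·ΔX + cos λ·ΔY = −(0.624512)(-112) + (0.781015)(633) = 564.33 m.
1° of latitude spans 3600 × 31.00 = 111600 m; at latitude φ, 1° of longitude spans that × cos φ = 108015.5 m, so Δλ = 564.33 / 108015.5 × 3600 = 18.808″.

Δλ = 18.8″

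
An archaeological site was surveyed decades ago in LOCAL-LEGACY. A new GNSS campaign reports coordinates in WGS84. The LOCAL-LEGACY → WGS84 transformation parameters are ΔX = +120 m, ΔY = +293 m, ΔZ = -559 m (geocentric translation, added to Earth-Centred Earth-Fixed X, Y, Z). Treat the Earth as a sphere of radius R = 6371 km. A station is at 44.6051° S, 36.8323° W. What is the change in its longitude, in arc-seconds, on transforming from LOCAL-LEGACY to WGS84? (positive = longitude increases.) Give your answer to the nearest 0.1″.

Δλ = 13.9″

sin φ = -0.702216, cos φ = 0.711964, sin λ = -0.599475, cos λ = 0.800394.
East component: ΔE = −sin λ·ΔX + cos λ·ΔY = −(-0.599475)(120) + (0.800394)(293) = 306.45 m.
1° of latitude spans πR/180 = 111195 m; at latitude φ, 1° of longitude spans that × cos φ = 79166.7 m, so Δλ = 306.45 / 79166.7 × 3600 = 13.936″.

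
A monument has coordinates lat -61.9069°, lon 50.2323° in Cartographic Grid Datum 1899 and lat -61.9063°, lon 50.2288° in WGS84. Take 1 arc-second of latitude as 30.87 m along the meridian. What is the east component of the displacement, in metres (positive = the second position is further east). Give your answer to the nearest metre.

ΔE = -183 m

Δφ = -61.9063° − -61.9069° = +0.0006°; Δλ = 50.2288° − 50.2323° = -0.0035°.
1° of latitude = 3600 × 30.87 = 111132 m.
ΔN = Δφ × 111132 = 66.7 m; ΔE = Δλ × 111132 × cos(-61.9069°) = -0.0035 × 111132 × 0.470906 = -183.2 m.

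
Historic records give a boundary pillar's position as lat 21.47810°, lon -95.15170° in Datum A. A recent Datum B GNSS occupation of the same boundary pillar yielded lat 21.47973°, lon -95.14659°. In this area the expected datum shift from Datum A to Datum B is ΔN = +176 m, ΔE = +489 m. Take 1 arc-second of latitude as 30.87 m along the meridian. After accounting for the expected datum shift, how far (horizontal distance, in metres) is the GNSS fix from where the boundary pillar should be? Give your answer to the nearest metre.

Observed coordinate differences: Δφ = +0.00163°, Δλ = +0.00511°.
Converting to metres (1° lat = 111132 m, cos φ = 0.930558): observed ΔN = 181.1 m, observed ΔE = 528.4 m.
Subtracting the expected shift leaves a residual of 181.1 − (176) = 5.1 m north and 528.4 − (489) = 39.4 m east.
Residual distance = √(5.1² + 39.4²) = 39.8 m.

40 m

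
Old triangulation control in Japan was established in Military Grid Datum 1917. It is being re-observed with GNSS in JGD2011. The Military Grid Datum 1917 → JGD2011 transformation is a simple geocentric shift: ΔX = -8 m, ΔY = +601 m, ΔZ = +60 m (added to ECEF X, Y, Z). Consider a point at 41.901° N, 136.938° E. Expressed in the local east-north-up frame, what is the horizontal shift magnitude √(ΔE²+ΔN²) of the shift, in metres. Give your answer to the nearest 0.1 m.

492.4 m

The local east axis at (φ, λ) is (−sin λ, cos λ, 0), so ΔE = −sin(136.938°)·(-8) + cos(136.938°)·601 = -433.64 m.
The local north axis is (−sin φ cos λ, −sin φ sin λ, cos φ), giving ΔN = -3.904 − 274.055 + 44.658 = -233.30 m.
Horizontal magnitude = √(ΔE² + ΔN²) = √((-433.64)² + (-233.30)²) = 492.41 m.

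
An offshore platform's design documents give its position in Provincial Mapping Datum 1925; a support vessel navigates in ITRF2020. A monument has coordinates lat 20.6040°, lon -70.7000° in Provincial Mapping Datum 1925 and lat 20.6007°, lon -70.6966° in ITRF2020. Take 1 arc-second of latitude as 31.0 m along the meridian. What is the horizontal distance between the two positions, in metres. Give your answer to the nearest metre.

512 m

Δφ = 20.6007° − 20.6040° = -0.0033°; Δλ = -70.6966° − -70.7000° = +0.0034°.
1° of latitude = 3600 × 31.00 = 111600 m.
ΔN = Δφ × 111600 = -368.3 m; ΔE = Δλ × 111600 × cos(20.6040°) = +0.0034 × 111600 × 0.936035 = 355.2 m.
Distance = √(ΔE² + ΔN²) = √(355.2² + (-368.3)²) = 511.6 m.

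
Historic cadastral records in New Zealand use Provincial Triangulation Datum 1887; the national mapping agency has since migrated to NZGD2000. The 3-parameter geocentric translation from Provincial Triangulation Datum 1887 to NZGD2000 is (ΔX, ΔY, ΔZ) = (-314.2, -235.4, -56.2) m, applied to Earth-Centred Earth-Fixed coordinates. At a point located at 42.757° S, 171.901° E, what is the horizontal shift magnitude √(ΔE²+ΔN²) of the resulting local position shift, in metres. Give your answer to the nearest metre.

314 m

The local east axis at (φ, λ) is (−sin λ, cos λ, 0), so ΔE = −sin(171.901°)·(-314.2) + cos(171.901°)·(-235.4) = 277.32 m.
The local north axis is (−sin φ cos λ, −sin φ sin λ, cos φ), giving ΔN = 211.180 − 22.515 − 41.264 = 147.40 m.
Horizontal magnitude = √(ΔE² + ΔN²) = √(277.32² + 147.40²) = 314.06 m.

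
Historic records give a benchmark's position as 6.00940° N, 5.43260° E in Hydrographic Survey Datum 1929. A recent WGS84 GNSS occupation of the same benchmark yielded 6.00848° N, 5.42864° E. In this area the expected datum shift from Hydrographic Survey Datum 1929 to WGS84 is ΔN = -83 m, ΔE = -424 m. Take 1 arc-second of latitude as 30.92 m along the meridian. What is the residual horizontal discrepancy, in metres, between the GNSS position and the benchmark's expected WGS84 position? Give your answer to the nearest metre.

Observed coordinate differences: Δφ = -0.00092°, Δλ = -0.00396°.
Converting to metres (1° lat = 111312 m, cos φ = 0.994505): observed ΔN = -102.4 m, observed ΔE = -438.4 m.
Subtracting the expected shift leaves a residual of -102.4 − (-83) = -19.4 m north and -438.4 − (-424) = -14.4 m east.
Residual distance = √((-19.4)² + (-14.4)²) = 24.2 m.

24 m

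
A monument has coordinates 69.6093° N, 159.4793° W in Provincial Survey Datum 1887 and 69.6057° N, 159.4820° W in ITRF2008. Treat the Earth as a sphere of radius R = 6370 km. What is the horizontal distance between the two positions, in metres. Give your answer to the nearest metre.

414 m

Δφ = 69.6057° − 69.6093° = -0.0036°; Δλ = -159.4820° − -159.4793° = -0.0027°.
1° along a meridian = πR/180 = 111177 m.
ΔN = Δφ × 111177 = -400.2 m; ΔE = Δλ × 111177 × cos(69.6093°) = -0.0027 × 111177 × 0.348420 = -104.6 m.
Distance = √(ΔE² + ΔN²) = √((-104.6)² + (-400.2)²) = 413.7 m.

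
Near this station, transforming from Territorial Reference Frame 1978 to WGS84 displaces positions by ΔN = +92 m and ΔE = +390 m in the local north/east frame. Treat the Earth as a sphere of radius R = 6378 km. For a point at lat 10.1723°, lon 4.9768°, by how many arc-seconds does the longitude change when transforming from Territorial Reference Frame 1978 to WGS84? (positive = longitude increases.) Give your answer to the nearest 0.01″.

Δλ = 12.81″

At latitude 10.1723°, cos φ = 0.984281.
One radian of longitude at latitude φ spans R cos φ, so Δλ = ΔE / (R cos φ) = 390.0 / (6378000 × 0.984281) = 6.2124e-05 rad = 12.814″.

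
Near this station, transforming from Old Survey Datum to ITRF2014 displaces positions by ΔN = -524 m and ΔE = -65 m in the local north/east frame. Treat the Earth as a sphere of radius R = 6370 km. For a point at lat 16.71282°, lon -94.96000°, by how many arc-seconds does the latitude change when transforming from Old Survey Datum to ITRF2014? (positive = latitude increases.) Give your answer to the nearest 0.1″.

Δφ = -17.0″

On a sphere of radius R, 1 rad of latitude = R, so Δφ = ΔN / R = -524.0 / 6370000 = -8.2261e-05 rad = -16.967″.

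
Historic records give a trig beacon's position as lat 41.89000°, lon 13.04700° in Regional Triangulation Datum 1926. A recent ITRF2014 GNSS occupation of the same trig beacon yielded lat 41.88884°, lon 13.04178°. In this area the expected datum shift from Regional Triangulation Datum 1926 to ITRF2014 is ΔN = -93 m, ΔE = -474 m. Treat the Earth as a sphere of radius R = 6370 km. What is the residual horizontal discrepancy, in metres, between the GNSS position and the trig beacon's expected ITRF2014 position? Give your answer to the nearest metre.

55 m

Observed coordinate differences: Δφ = -0.00116°, Δλ = -0.00522°.
Converting to metres (1° lat = 111177 m, cos φ = 0.744428): observed ΔN = -129.0 m, observed ΔE = -432.0 m.
Subtracting the expected shift leaves a residual of -129.0 − (-93) = -36.0 m north and -432.0 − (-474) = 42.0 m east.
Residual distance = √((-36.0)² + 42.0²) = 55.3 m.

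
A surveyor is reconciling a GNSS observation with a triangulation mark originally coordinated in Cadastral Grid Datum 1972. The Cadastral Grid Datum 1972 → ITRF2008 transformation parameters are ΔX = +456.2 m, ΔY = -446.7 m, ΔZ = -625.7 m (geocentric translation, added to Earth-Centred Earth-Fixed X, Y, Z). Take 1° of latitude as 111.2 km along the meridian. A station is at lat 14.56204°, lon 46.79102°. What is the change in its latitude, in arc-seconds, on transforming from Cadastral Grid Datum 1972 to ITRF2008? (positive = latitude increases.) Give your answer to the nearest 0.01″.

Δφ = -19.50″

sin φ = 0.251428, cos φ = 0.967876, sin λ = 0.728861, cos λ = 0.684661.
North component: ΔN = −sin φ cos λ·ΔX − sin φ sin λ·ΔY + cos φ·ΔZ = −(0.251428)(0.684661)(456.2) − (0.251428)(0.728861)(-446.7) + (0.967876)(-625.7) = -602.27 m.
1° of latitude spans 111200 m, so Δφ = -602.27 / 111200 × 3600 = -19.498″.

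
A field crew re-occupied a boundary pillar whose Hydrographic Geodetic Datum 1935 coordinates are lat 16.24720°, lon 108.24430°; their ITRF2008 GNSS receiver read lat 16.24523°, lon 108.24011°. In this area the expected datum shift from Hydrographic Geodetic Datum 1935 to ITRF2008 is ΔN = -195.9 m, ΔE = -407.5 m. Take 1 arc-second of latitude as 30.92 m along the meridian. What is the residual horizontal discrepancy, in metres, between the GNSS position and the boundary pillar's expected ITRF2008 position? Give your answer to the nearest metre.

Observed coordinate differences: Δφ = -0.00197°, Δλ = -0.00419°.
Converting to metres (1° lat = 111312 m, cos φ = 0.960064): observed ΔN = -219.3 m, observed ΔE = -447.8 m.
Subtracting the expected shift leaves a residual of -219.3 − (-195.9) = -23.4 m north and -447.8 − (-407.5) = -40.3 m east.
Residual distance = √((-23.4)² + (-40.3)²) = 46.6 m.

47 m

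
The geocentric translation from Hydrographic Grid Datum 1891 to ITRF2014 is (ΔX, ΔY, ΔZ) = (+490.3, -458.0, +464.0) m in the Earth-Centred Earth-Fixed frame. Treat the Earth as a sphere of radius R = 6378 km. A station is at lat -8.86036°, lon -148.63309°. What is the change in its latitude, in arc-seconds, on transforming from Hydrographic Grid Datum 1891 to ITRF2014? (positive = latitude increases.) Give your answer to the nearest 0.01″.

sin φ = -0.154027, cos φ = 0.988067, sin λ = -0.520517, cos λ = -0.853852.
North component: ΔN = −sin φ cos λ·ΔX − sin φ sin λ·ΔY + cos φ·ΔZ = −(-0.154027)(-0.853852)(490.3) − (-0.154027)(-0.520517)(-458.0) + (0.988067)(464.0) = 430.70 m.
1° of latitude spans πR/180 = 111317 m, so Δφ = 430.70 / 111317 × 3600 = 13.929″.

Δφ = 13.93″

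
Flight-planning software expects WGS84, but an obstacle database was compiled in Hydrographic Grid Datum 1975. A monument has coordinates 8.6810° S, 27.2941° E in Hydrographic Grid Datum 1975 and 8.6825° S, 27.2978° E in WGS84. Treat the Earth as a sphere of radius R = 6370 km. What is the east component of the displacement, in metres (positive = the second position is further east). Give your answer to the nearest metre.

Δφ = -8.6825° − -8.6810° = -0.0015°; Δλ = 27.2978° − 27.2941° = +0.0037°.
1° along a meridian = πR/180 = 111177 m.
ΔN = Δφ × 111177 = -166.8 m; ΔE = Δλ × 111177 × cos(-8.6810°) = +0.0037 × 111177 × 0.988544 = 406.6 m.

ΔE = 407 m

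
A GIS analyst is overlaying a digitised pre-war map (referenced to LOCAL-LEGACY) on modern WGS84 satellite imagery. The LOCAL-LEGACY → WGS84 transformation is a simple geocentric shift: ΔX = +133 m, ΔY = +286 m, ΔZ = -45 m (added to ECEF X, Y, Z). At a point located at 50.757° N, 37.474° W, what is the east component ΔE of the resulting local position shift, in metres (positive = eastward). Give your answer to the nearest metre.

ΔE = 308 m

At φ = 50.757°, λ = -37.474°: sin φ = 0.774470, cos φ = 0.632611, sin λ = -0.608401, cos λ = 0.793630.
ΔE = −sin λ·ΔX + cos λ·ΔY = −(-0.608401)·(133) + (0.793630)·(286) = 307.90 m.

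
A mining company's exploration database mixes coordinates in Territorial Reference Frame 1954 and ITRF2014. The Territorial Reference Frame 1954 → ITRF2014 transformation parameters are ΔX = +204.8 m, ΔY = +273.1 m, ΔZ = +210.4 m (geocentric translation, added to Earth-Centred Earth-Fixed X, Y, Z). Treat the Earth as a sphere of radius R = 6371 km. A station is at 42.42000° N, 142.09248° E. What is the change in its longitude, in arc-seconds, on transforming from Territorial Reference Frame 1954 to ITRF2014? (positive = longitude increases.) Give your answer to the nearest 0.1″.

Δλ = -15.0″

sin φ = 0.674560, cos φ = 0.738220, sin λ = 0.614389, cos λ = -0.789003.
East component: ΔE = −sin λ·ΔX + cos λ·ΔY = −(0.614389)(204.8) + (-0.789003)(273.1) = -341.30 m.
1° of latitude spans πR/180 = 111195 m; at latitude φ, 1° of longitude spans that × cos φ = 82086.3 m, so Δλ = -341.30 / 82086.3 × 3600 = -14.968″.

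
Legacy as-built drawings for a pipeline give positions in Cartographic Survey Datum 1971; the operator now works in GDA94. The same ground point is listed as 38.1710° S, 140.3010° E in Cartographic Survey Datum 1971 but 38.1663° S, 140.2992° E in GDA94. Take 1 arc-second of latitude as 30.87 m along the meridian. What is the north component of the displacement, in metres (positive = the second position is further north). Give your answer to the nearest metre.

ΔN = 522 m

Δφ = -38.1663° − -38.1710° = +0.0047°; Δλ = 140.2992° − 140.3010° = -0.0018°.
1° of latitude = 3600 × 30.87 = 111132 m.
ΔN = Δφ × 111132 = 522.3 m; ΔE = Δλ × 111132 × cos(-38.1710°) = -0.0018 × 111132 × 0.786170 = -157.3 m.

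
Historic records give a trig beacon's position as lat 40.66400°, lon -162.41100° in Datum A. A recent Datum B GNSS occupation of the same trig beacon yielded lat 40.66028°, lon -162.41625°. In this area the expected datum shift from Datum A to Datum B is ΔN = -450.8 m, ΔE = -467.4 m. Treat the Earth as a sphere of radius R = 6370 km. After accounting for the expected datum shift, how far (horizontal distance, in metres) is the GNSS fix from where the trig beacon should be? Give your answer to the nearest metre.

45 m

Observed coordinate differences: Δφ = -0.00372°, Δλ = -0.00525°.
Converting to metres (1° lat = 111177 m, cos φ = 0.758544): observed ΔN = -413.6 m, observed ΔE = -442.7 m.
Subtracting the expected shift leaves a residual of -413.6 − (-450.8) = 37.2 m north and -442.7 − (-467.4) = 24.7 m east.
Residual distance = √(37.2² + 24.7²) = 44.6 m.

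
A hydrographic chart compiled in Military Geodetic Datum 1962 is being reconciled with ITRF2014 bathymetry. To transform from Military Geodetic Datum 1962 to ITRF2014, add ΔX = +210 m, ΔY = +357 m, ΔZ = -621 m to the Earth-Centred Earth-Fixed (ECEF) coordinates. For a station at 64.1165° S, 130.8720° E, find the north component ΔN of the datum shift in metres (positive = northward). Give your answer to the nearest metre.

ΔN = -152 m

The local north axis is (−sin φ cos λ, −sin φ sin λ, cos φ), giving ΔN = -123.633 + 242.873 − 271.093 = -151.85 m.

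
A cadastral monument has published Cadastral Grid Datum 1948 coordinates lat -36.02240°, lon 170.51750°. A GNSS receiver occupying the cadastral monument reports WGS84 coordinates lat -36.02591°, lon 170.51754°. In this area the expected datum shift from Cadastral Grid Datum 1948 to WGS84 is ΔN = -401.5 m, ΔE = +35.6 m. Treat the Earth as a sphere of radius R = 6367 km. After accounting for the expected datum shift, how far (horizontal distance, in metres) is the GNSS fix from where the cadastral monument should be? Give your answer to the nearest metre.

34 m

Observed coordinate differences: Δφ = -0.00351°, Δλ = +0.00004°.
Converting to metres (1° lat = 111125 m, cos φ = 0.808787): observed ΔN = -390.0 m, observed ΔE = 3.6 m.
Subtracting the expected shift leaves a residual of -390.0 − (-401.5) = 11.5 m north and 3.6 − (35.6) = -32.0 m east.
Residual distance = √(11.5² + (-32.0)²) = 34.0 m.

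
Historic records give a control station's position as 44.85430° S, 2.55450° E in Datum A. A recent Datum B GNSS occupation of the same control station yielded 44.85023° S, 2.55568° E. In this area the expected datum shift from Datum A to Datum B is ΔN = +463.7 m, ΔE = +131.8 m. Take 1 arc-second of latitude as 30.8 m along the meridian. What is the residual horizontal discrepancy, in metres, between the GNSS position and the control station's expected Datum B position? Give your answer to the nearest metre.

41 m

Observed coordinate differences: Δφ = +0.00407°, Δλ = +0.00118°.
Converting to metres (1° lat = 110880 m, cos φ = 0.708903): observed ΔN = 451.3 m, observed ΔE = 92.8 m.
Subtracting the expected shift leaves a residual of 451.3 − (463.7) = -12.4 m north and 92.8 − (131.8) = -39.0 m east.
Residual distance = √((-12.4)² + (-39.0)²) = 41.0 m.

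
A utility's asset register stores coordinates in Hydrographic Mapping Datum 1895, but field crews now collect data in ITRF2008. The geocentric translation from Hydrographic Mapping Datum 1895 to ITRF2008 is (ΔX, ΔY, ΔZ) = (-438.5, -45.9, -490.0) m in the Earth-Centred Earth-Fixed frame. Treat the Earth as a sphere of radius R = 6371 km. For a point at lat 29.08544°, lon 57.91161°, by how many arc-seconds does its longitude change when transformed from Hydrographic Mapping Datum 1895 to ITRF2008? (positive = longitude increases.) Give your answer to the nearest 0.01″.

Δλ = 12.86″

sin φ = 0.486113, cos φ = 0.873896, sin λ = 0.847230, cos λ = 0.531227.
East component: ΔE = −sin λ·ΔX + cos λ·ΔY = −(0.847230)(-438.5) + (0.531227)(-45.9) = 347.13 m.
1° of latitude spans πR/180 = 111195 m; at latitude φ, 1° of longitude spans that × cos φ = 97172.8 m, so Δλ = 347.13 / 97172.8 × 3600 = 12.860″.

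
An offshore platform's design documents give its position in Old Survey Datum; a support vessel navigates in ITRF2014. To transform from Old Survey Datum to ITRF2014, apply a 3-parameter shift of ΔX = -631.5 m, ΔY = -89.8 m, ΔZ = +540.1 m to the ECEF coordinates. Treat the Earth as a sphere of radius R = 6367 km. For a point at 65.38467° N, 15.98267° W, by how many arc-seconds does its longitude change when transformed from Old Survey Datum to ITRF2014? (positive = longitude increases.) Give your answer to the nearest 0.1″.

Δλ = -20.2″

sin φ = 0.909125, cos φ = 0.416524, sin λ = -0.275347, cos λ = 0.961345.
East component: ΔE = −sin λ·ΔX + cos λ·ΔY = −(-0.275347)(-631.5) + (0.961345)(-89.8) = -260.21 m.
1° of latitude spans πR/180 = 111125 m; at latitude φ, 1° of longitude spans that × cos φ = 46286.3 m, so Δλ = -260.21 / 46286.3 × 3600 = -20.238″.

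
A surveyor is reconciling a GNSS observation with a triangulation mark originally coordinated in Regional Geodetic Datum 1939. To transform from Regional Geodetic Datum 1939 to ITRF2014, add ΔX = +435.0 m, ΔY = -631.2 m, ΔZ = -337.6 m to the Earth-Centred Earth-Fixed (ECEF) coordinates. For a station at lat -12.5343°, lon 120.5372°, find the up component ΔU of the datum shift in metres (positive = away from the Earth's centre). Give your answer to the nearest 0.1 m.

At φ = -12.5343°, λ = 120.5372°: sin φ = -0.217024, cos φ = 0.976166, sin λ = 0.861299, cos λ = -0.508098.
ΔU = cos φ cos λ·ΔX + cos φ sin λ·ΔY + sin φ·ΔZ = (0.976166)(-0.508098)(435.0) + (0.976166)(0.861299)(-631.2) + (-0.217024)(-337.6) = -673.18 m.

ΔU = -673.2 m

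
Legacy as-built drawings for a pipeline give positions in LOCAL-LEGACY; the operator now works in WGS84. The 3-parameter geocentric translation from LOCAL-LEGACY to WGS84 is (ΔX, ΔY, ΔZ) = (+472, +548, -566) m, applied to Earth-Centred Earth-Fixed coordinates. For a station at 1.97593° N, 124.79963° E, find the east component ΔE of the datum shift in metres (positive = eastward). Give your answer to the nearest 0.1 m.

ΔE = -700.3 m

At φ = 1.97593°, λ = 124.79963°: sin φ = 0.034480, cos φ = 0.999405, sin λ = 0.821153, cos λ = -0.570708.
ΔE = −sin λ·ΔX + cos λ·ΔY = −(0.821153)·(472) + (-0.570708)·(548) = -700.33 m.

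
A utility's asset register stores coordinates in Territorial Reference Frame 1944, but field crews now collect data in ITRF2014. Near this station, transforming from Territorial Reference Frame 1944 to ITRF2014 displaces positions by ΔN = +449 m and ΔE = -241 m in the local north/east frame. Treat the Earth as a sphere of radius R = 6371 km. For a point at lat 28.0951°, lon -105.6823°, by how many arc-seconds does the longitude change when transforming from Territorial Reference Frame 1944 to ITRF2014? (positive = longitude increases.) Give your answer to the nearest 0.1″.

At latitude 28.0951°, cos φ = 0.882167.
One radian of longitude at latitude φ spans R cos φ, so Δλ = ΔE / (R cos φ) = -241.0 / (6371000 × 0.882167) = -4.2880e-05 rad = -8.845″.

Δλ = -8.8″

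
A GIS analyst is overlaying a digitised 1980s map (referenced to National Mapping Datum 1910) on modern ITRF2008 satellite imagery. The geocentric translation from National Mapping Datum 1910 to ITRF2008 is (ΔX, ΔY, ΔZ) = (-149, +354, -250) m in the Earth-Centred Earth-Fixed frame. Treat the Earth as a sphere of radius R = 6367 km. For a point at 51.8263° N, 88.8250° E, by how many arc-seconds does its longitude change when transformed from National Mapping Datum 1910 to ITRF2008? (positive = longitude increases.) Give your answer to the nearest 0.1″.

sin φ = 0.786141, cos φ = 0.618048, sin λ = 0.999790, cos λ = 0.020506.
East component: ΔE = −sin λ·ΔX + cos λ·ΔY = −(0.999790)(-149) + (0.020506)(354) = 156.23 m.
1° of latitude spans πR/180 = 111125 m; at latitude φ, 1° of longitude spans that × cos φ = 68680.6 m, so Δλ = 156.23 / 68680.6 × 3600 = 8.189″.

Δλ = 8.2″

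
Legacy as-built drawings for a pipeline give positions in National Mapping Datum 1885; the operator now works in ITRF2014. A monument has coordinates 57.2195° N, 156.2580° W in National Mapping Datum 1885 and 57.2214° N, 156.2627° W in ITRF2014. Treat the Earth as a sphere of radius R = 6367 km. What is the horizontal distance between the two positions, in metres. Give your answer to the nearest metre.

Δφ = 57.2214° − 57.2195° = +0.0019°; Δλ = -156.2627° − -156.2580° = -0.0047°.
1° along a meridian = πR/180 = 111125 m.
ΔN = Δφ × 111125 = 211.1 m; ΔE = Δλ × 111125 × cos(57.2195°) = -0.0047 × 111125 × 0.541422 = -282.8 m.
Distance = √(ΔE² + ΔN²) = √((-282.8)² + 211.1²) = 352.9 m.

353 m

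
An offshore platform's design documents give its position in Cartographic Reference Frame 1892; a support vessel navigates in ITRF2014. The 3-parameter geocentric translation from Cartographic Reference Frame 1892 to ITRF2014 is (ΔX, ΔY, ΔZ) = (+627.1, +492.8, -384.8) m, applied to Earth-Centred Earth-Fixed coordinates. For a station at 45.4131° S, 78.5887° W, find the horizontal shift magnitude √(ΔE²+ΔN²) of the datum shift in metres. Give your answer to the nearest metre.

The local east axis at (φ, λ) is (−sin λ, cos λ, 0), so ΔE = −sin(-78.5887°)·627.1 + cos(-78.5887°)·492.8 = 712.20 m.
The local north axis is (−sin φ cos λ, −sin φ sin λ, cos φ), giving ΔN = 88.363 − 344.028 − 270.126 = -525.79 m.
Horizontal magnitude = √(ΔE² + ΔN²) = √(712.20² + (-525.79)²) = 885.26 m.

885 m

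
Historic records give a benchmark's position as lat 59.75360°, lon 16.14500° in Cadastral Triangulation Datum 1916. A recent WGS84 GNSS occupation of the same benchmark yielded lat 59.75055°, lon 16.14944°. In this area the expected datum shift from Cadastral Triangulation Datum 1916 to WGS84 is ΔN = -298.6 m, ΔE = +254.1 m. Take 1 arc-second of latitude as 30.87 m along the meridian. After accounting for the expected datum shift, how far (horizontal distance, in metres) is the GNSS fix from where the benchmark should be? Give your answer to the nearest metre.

Observed coordinate differences: Δφ = -0.00305°, Δλ = +0.00444°.
Converting to metres (1° lat = 111132 m, cos φ = 0.503720): observed ΔN = -339.0 m, observed ΔE = 248.5 m.
Subtracting the expected shift leaves a residual of -339.0 − (-298.6) = -40.4 m north and 248.5 − (254.1) = -5.6 m east.
Residual distance = √((-40.4)² + (-5.6)²) = 40.7 m.

41 m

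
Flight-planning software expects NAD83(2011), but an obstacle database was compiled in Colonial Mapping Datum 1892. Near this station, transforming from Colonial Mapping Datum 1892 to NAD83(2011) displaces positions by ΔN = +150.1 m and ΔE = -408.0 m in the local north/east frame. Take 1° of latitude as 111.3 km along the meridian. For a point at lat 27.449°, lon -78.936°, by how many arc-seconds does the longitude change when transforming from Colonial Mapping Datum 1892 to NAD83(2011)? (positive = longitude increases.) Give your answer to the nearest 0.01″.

At latitude 27.449°, cos φ = 0.887421.
1° of longitude at this latitude = 111.3 × cos φ = 98.77 km, so Δλ = -408.0 / 98770.0 = -0.0041308° = -14.871″.

Δλ = -14.87″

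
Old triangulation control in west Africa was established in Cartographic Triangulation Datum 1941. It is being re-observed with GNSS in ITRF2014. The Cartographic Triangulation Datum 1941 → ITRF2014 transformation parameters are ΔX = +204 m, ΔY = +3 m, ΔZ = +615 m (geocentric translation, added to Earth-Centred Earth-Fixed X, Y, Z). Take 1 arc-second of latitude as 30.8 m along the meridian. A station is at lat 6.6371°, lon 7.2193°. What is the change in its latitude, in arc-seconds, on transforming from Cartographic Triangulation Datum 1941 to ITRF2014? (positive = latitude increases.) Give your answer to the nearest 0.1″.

sin φ = 0.115580, cos φ = 0.993298, sin λ = 0.125667, cos λ = 0.992072.
North component: ΔN = −sin φ cos λ·ΔX − sin φ sin λ·ΔY + cos φ·ΔZ = −(0.115580)(0.992072)(204) − (0.115580)(0.125667)(3) + (0.993298)(615) = 587.44 m.
1° of latitude spans 3600 × 30.80 = 110880 m, so Δφ = 587.44 / 110880 × 3600 = 19.073″.

Δφ = 19.1″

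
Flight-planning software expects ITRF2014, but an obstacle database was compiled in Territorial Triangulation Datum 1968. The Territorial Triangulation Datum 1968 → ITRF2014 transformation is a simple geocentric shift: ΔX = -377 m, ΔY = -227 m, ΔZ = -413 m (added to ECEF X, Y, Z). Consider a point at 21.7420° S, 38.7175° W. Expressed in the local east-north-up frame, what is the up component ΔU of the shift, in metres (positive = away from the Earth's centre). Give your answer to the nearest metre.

ΔU = 12 m

The local up (radial) axis is (cos φ cos λ, cos φ sin λ, sin φ), giving ΔU = -273.225 + 131.884 + 152.987 = 11.65 m.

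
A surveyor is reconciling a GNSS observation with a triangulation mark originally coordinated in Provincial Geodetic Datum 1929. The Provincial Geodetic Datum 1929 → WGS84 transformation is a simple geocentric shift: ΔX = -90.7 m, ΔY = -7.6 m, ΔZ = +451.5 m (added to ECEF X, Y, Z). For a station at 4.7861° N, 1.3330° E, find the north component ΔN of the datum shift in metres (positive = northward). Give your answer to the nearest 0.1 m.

ΔN = 457.5 m

At φ = 4.7861°, λ = 1.3330°: sin φ = 0.083436, cos φ = 0.996513, sin λ = 0.023263, cos λ = 0.999729.
ΔN = −sin φ cos λ·ΔX − sin φ sin λ·ΔY + cos φ·ΔZ = −(0.083436)(0.999729)(-90.7) − (0.083436)(0.023263)(-7.6) + (0.996513)(451.5) = 457.51 m.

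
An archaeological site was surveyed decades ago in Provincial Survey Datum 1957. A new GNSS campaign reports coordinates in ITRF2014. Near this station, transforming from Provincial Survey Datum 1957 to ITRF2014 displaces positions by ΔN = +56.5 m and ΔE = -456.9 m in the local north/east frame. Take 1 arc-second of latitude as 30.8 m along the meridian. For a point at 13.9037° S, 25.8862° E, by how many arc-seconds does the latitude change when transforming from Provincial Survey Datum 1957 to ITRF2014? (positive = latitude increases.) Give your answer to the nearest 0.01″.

Δφ = 1.83″

1″ of latitude = 30.80 m, so Δφ = 56.5 / 30.80 = 1.834″.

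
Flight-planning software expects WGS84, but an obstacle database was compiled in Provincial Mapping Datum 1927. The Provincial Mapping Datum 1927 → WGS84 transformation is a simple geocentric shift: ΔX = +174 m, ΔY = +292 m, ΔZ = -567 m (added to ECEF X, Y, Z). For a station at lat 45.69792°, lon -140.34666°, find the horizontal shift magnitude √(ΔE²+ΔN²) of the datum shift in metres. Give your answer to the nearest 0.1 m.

201.9 m

At φ = 45.69792°, λ = -140.34666°: sin φ = 0.715667, cos φ = 0.698441, sin λ = -0.638141, cos λ = -0.769919.
ΔE = −sin λ·ΔX + cos λ·ΔY = −(-0.638141)·(174) + (-0.769919)·(292) = -113.78 m.
ΔN = −sin φ cos λ·ΔX − sin φ sin λ·ΔY + cos φ·ΔZ = −(0.715667)(-0.769919)(174) − (0.715667)(-0.638141)(292) + (0.698441)(-567) = -166.79 m.
Horizontal magnitude = √(ΔE² + ΔN²) = √((-113.78)² + (-166.79)²) = 201.90 m.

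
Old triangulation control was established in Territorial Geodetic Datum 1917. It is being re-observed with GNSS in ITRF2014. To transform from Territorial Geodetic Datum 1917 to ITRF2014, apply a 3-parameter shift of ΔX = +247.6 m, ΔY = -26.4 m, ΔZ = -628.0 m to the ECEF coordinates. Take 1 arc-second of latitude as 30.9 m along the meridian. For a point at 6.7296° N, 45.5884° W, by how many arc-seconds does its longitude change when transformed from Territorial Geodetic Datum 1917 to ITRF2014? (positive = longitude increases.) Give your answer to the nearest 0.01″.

Δλ = 5.16″

sin φ = 0.117184, cos φ = 0.993110, sin λ = -0.714331, cos λ = 0.699808.
East component: ΔE = −sin λ·ΔX + cos λ·ΔY = −(-0.714331)(247.6) + (0.699808)(-26.4) = 158.39 m.
1° of latitude spans 3600 × 30.90 = 111240 m; at latitude φ, 1° of longitude spans that × cos φ = 110473.6 m, so Δλ = 158.39 / 110473.6 × 3600 = 5.162″.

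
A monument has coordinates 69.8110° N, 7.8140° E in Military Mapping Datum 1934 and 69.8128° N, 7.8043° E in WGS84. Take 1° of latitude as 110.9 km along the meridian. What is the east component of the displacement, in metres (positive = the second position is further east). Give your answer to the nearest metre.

ΔE = -371 m

Δφ = 69.8128° − 69.8110° = +0.0018°; Δλ = 7.8043° − 7.8140° = -0.0097°.
ΔN = Δφ × 110900 = 199.6 m; ΔE = Δλ × 110900 × cos(69.8110°) = -0.0097 × 110900 × 0.345118 = -371.3 m.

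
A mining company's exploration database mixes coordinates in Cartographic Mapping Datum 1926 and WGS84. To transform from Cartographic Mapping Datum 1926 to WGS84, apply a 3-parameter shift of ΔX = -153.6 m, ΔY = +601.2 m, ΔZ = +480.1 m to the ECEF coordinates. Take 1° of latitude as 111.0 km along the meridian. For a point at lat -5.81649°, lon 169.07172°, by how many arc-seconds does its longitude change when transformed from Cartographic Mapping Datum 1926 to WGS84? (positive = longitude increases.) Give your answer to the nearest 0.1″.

Δλ = -18.3″

sin φ = -0.101343, cos φ = 0.994852, sin λ = 0.189580, cos λ = -0.981865.
East component: ΔE = −sin λ·ΔX + cos λ·ΔY = −(0.189580)(-153.6) + (-0.981865)(601.2) = -561.18 m.
1° of latitude spans 111000 m; at latitude φ, 1° of longitude spans that × cos φ = 110428.5 m, so Δλ = -561.18 / 110428.5 × 3600 = -18.295″.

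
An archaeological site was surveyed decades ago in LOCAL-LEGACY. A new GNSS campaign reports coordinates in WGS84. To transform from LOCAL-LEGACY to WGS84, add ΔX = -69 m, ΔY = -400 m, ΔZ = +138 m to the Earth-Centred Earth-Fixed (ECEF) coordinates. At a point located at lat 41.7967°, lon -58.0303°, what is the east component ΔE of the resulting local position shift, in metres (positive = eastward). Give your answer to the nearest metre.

The local east axis at (φ, λ) is (−sin λ, cos λ, 0), so ΔE = −sin(-58.0303°)·(-69) + cos(-58.0303°)·(-400) = -270.32 m.

ΔE = -270 m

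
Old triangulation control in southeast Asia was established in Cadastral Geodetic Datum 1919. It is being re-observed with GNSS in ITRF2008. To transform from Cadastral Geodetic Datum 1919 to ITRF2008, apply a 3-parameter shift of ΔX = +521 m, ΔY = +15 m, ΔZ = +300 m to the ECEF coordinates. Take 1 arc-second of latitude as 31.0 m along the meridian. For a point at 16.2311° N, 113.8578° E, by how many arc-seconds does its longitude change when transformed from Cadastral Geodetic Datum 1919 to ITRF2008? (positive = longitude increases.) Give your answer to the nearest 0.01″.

Δλ = -16.21″

sin φ = 0.279512, cos φ = 0.960142, sin λ = 0.914552, cos λ = -0.404468.
East component: ΔE = −sin λ·ΔX + cos λ·ΔY = −(0.914552)(521) + (-0.404468)(15) = -482.55 m.
1° of latitude spans 3600 × 31.00 = 111600 m; at latitude φ, 1° of longitude spans that × cos φ = 107151.9 m, so Δλ = -482.55 / 107151.9 × 3600 = -16.212″.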